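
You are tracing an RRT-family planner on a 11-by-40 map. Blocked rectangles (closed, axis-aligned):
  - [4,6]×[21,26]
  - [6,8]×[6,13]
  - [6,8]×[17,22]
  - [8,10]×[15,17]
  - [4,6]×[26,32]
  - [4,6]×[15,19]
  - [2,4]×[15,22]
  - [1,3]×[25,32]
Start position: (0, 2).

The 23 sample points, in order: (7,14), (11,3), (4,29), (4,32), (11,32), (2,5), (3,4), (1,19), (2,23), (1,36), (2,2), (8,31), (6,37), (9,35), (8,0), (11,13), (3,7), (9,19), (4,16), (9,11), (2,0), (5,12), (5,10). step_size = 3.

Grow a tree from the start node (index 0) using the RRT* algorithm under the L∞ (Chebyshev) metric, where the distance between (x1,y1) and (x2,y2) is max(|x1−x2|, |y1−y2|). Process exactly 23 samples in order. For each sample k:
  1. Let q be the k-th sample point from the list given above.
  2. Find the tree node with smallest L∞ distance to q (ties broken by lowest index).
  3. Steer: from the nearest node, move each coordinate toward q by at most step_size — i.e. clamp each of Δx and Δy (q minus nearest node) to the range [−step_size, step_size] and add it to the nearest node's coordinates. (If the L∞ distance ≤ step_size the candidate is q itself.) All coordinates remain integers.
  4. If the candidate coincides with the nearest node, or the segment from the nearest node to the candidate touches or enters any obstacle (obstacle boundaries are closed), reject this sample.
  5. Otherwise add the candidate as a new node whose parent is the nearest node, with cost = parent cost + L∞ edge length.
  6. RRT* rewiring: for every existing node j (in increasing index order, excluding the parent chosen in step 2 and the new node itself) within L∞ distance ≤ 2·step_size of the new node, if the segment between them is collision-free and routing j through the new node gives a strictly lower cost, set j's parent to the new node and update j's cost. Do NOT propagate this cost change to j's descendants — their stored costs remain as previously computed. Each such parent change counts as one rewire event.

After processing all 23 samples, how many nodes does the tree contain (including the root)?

Node count: 15

1. q=(7,14) nearest=0 d=12 new=(3,5) → add node 1 parent=0 cost=3
2. q=(11,3) nearest=1 d=8 new=(6,3) → add node 2 parent=1 cost=6
3. q=(4,29) nearest=1 d=24 new=(4,8) → add node 3 parent=1 cost=6
4. q=(4,32) nearest=3 d=24 new=(4,11) → add node 4 parent=3 cost=9
5. q=(11,32) nearest=4 d=21 new=(7,14) → blocked by [6,8]×[6,13], reject
6. q=(2,5) nearest=1 d=1 new=(2,5) → add node 5 parent=1 cost=4
7. q=(3,4) nearest=1 d=1 new=(3,4) → add node 6 parent=1 cost=4
8. q=(1,19) nearest=4 d=8 new=(1,14) → add node 7 parent=4 cost=12
9. q=(2,23) nearest=7 d=9 new=(2,17) → blocked by [2,4]×[15,22], reject
10. q=(1,36) nearest=7 d=22 new=(1,17) → add node 8 parent=7 cost=15
11. q=(2,2) nearest=0 d=2 new=(2,2) → add node 9 parent=0 cost=2
12. q=(8,31) nearest=8 d=14 new=(4,20) → blocked by [2,4]×[15,22], reject
13. q=(6,37) nearest=8 d=20 new=(4,20) → blocked by [2,4]×[15,22], reject
14. q=(9,35) nearest=8 d=18 new=(4,20) → blocked by [2,4]×[15,22], reject
15. q=(8,0) nearest=2 d=3 new=(8,0) → add node 10 parent=2 cost=9
16. q=(11,13) nearest=3 d=7 new=(7,11) → blocked by [6,8]×[6,13], reject
17. q=(3,7) nearest=3 d=1 new=(3,7) → add node 11 parent=3 cost=7
18. q=(9,19) nearest=4 d=8 new=(7,14) → blocked by [6,8]×[6,13], reject
19. q=(4,16) nearest=7 d=3 new=(4,16) → blocked by [4,6]×[15,19], reject
20. q=(9,11) nearest=3 d=5 new=(7,11) → blocked by [6,8]×[6,13], reject
21. q=(2,0) nearest=0 d=2 new=(2,0) → add node 12 parent=0 cost=2; rewire 10→12 (8<9)
22. q=(5,12) nearest=4 d=1 new=(5,12) → add node 13 parent=4 cost=10
23. q=(5,10) nearest=4 d=1 new=(5,10) → add node 14 parent=4 cost=10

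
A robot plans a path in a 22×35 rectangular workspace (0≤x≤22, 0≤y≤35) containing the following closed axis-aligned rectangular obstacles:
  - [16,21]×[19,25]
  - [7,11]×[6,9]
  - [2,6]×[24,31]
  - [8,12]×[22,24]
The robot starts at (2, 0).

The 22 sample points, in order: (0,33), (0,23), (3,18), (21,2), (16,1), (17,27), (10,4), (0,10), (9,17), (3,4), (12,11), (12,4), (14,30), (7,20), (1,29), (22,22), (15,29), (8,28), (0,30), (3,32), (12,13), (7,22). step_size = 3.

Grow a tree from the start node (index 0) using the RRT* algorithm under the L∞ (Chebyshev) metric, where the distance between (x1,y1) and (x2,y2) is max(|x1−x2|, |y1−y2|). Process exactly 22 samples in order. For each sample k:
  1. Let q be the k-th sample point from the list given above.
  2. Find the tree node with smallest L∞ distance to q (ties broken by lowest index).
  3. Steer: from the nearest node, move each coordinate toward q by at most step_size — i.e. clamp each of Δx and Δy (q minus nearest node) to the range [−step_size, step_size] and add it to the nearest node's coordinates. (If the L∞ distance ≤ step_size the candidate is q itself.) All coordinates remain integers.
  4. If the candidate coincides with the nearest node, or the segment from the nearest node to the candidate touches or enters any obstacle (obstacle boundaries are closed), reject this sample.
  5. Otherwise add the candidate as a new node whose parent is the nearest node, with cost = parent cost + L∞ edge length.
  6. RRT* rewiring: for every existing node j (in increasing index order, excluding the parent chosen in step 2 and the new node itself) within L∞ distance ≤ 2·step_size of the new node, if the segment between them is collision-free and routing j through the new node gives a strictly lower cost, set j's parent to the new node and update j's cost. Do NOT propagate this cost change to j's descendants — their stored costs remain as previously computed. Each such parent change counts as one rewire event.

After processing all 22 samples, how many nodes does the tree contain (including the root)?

Node count: 19

1. q=(0,33) nearest=0 d=33 new=(0,3) → add node 1 parent=0 cost=3
2. q=(0,23) nearest=1 d=20 new=(0,6) → add node 2 parent=1 cost=6
3. q=(3,18) nearest=2 d=12 new=(3,9) → add node 3 parent=2 cost=9
4. q=(21,2) nearest=3 d=18 new=(6,6) → add node 4 parent=3 cost=12
5. q=(16,1) nearest=4 d=10 new=(9,3) → add node 5 parent=4 cost=15
6. q=(17,27) nearest=3 d=18 new=(6,12) → add node 6 parent=3 cost=12
7. q=(10,4) nearest=5 d=1 new=(10,4) → add node 7 parent=5 cost=16
8. q=(0,10) nearest=3 d=3 new=(0,10) → add node 8 parent=3 cost=12
9. q=(9,17) nearest=6 d=5 new=(9,15) → add node 9 parent=6 cost=15
10. q=(3,4) nearest=1 d=3 new=(3,4) → add node 10 parent=1 cost=6; rewire 4→10 (9<12); rewire 5→10 (12<15)
11. q=(12,11) nearest=9 d=4 new=(12,12) → add node 11 parent=9 cost=18
12. q=(12,4) nearest=7 d=2 new=(12,4) → add node 12 parent=7 cost=18
13. q=(14,30) nearest=9 d=15 new=(12,18) → add node 13 parent=9 cost=18
14. q=(7,20) nearest=9 d=5 new=(7,18) → add node 14 parent=9 cost=18
15. q=(1,29) nearest=13 d=11 new=(9,21) → add node 15 parent=13 cost=21
16. q=(22,22) nearest=11 d=10 new=(15,15) → add node 16 parent=11 cost=21
17. q=(15,29) nearest=15 d=8 new=(12,24) → blocked by [8,12]×[22,24], reject
18. q=(8,28) nearest=15 d=7 new=(8,24) → blocked by [8,12]×[22,24], reject
19. q=(0,30) nearest=15 d=9 new=(6,24) → blocked by [2,6]×[24,31], reject
20. q=(3,32) nearest=15 d=11 new=(6,24) → blocked by [2,6]×[24,31], reject
21. q=(12,13) nearest=11 d=1 new=(12,13) → add node 17 parent=11 cost=19
22. q=(7,22) nearest=15 d=2 new=(7,22) → add node 18 parent=15 cost=23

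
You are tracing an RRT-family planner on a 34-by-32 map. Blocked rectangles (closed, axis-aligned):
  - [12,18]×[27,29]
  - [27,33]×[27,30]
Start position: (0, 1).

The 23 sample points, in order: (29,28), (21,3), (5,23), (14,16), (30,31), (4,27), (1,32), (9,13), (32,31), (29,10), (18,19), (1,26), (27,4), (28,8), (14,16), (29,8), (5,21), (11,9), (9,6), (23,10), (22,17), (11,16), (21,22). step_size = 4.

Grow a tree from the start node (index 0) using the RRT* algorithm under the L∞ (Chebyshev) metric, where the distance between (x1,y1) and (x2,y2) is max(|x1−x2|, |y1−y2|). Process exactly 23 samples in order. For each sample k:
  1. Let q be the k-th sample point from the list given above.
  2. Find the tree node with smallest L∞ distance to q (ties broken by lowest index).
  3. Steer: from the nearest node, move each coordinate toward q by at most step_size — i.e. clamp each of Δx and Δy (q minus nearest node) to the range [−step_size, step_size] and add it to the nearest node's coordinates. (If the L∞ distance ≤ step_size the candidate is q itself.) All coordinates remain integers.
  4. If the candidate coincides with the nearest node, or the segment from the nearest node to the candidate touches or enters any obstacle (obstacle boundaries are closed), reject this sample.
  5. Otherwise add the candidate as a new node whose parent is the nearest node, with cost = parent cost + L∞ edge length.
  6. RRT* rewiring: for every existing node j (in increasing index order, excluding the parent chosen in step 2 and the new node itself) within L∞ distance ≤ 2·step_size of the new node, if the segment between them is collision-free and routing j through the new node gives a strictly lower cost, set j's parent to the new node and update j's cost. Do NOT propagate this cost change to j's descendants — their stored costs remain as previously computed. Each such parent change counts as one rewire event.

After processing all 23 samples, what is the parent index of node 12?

1. q=(29,28) nearest=0 d=29 new=(4,5) → add node 1 parent=0 cost=4
2. q=(21,3) nearest=1 d=17 new=(8,3) → add node 2 parent=1 cost=8
3. q=(5,23) nearest=1 d=18 new=(5,9) → add node 3 parent=1 cost=8
4. q=(14,16) nearest=3 d=9 new=(9,13) → add node 4 parent=3 cost=12
5. q=(30,31) nearest=4 d=21 new=(13,17) → add node 5 parent=4 cost=16
6. q=(4,27) nearest=5 d=10 new=(9,21) → add node 6 parent=5 cost=20
7. q=(1,32) nearest=6 d=11 new=(5,25) → add node 7 parent=6 cost=24
8. q=(9,13) nearest=4 d=0 → coincident, reject
9. q=(32,31) nearest=5 d=19 new=(17,21) → add node 8 parent=5 cost=20
10. q=(29,10) nearest=8 d=12 new=(21,17) → add node 9 parent=8 cost=24
11. q=(18,19) nearest=8 d=2 new=(18,19) → add node 10 parent=8 cost=22
12. q=(1,26) nearest=7 d=4 new=(1,26) → add node 11 parent=7 cost=28
13. q=(27,4) nearest=9 d=13 new=(25,13) → add node 12 parent=9 cost=28
14. q=(28,8) nearest=12 d=5 new=(28,9) → add node 13 parent=12 cost=32
15. q=(14,16) nearest=5 d=1 new=(14,16) → add node 14 parent=5 cost=17; rewire 10→14 (21<22)
16. q=(29,8) nearest=13 d=1 new=(29,8) → add node 15 parent=13 cost=33
17. q=(5,21) nearest=6 d=4 new=(5,21) → add node 16 parent=6 cost=24
18. q=(11,9) nearest=4 d=4 new=(11,9) → add node 17 parent=4 cost=16
19. q=(9,6) nearest=2 d=3 new=(9,6) → add node 18 parent=2 cost=11; rewire 17→18 (14<16)
20. q=(23,10) nearest=12 d=3 new=(23,10) → add node 19 parent=12 cost=31
21. q=(22,17) nearest=9 d=1 new=(22,17) → add node 20 parent=9 cost=25
22. q=(11,16) nearest=5 d=2 new=(11,16) → add node 21 parent=5 cost=18
23. q=(21,22) nearest=10 d=3 new=(21,22) → add node 22 parent=10 cost=24

Parent of node 12: 9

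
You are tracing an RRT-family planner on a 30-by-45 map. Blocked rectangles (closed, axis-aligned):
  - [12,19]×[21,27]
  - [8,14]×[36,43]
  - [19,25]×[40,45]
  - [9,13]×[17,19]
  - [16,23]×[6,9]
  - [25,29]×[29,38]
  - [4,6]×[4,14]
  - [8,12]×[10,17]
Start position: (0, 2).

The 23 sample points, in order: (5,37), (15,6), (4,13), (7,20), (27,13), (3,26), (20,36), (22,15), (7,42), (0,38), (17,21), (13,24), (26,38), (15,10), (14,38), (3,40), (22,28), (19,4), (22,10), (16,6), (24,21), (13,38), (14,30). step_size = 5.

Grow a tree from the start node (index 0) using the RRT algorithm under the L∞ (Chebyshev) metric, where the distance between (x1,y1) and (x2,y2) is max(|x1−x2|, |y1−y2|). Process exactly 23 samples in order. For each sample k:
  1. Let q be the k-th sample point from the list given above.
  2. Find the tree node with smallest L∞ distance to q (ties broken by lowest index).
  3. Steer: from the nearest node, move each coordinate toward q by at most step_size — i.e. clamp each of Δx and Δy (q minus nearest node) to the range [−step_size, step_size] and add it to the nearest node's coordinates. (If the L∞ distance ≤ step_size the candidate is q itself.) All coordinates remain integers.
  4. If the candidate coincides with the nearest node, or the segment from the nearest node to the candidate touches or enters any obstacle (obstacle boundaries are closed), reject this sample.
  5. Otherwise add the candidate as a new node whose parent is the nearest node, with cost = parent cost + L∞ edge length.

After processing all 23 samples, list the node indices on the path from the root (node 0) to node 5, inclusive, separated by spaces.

Path: 0 1 2 3 4 5

1. q=(5,37) nearest=0 d=35 new=(5,7) → blocked by [4,6]×[4,14], reject
2. q=(15,6) nearest=0 d=15 new=(5,6) → blocked by [4,6]×[4,14], reject
3. q=(4,13) nearest=0 d=11 new=(4,7) → blocked by [4,6]×[4,14], reject
4. q=(7,20) nearest=0 d=18 new=(5,7) → blocked by [4,6]×[4,14], reject
5. q=(27,13) nearest=0 d=27 new=(5,7) → blocked by [4,6]×[4,14], reject
6. q=(3,26) nearest=0 d=24 new=(3,7) → add node 1 parent=0 cost=5
7. q=(20,36) nearest=1 d=29 new=(8,12) → blocked by [4,6]×[4,14], reject
8. q=(22,15) nearest=1 d=19 new=(8,12) → blocked by [4,6]×[4,14], reject
9. q=(7,42) nearest=1 d=35 new=(7,12) → blocked by [4,6]×[4,14], reject
10. q=(0,38) nearest=1 d=31 new=(0,12) → add node 2 parent=1 cost=10
11. q=(17,21) nearest=1 d=14 new=(8,12) → blocked by [4,6]×[4,14], reject
12. q=(13,24) nearest=2 d=13 new=(5,17) → add node 3 parent=2 cost=15
13. q=(26,38) nearest=3 d=21 new=(10,22) → add node 4 parent=3 cost=20
14. q=(15,10) nearest=3 d=10 new=(10,12) → blocked by [8,12]×[10,17], reject
15. q=(14,38) nearest=4 d=16 new=(14,27) → blocked by [12,19]×[21,27], reject
16. q=(3,40) nearest=4 d=18 new=(5,27) → add node 5 parent=4 cost=25
17. q=(22,28) nearest=4 d=12 new=(15,27) → blocked by [12,19]×[21,27], reject
18. q=(19,4) nearest=3 d=14 new=(10,12) → blocked by [8,12]×[10,17], reject
19. q=(22,10) nearest=4 d=12 new=(15,17) → blocked by [9,13]×[17,19], reject
20. q=(16,6) nearest=3 d=11 new=(10,12) → blocked by [8,12]×[10,17], reject
21. q=(24,21) nearest=4 d=14 new=(15,21) → blocked by [12,19]×[21,27], reject
22. q=(13,38) nearest=5 d=11 new=(10,32) → add node 6 parent=5 cost=30
23. q=(14,30) nearest=6 d=4 new=(14,30) → add node 7 parent=6 cost=34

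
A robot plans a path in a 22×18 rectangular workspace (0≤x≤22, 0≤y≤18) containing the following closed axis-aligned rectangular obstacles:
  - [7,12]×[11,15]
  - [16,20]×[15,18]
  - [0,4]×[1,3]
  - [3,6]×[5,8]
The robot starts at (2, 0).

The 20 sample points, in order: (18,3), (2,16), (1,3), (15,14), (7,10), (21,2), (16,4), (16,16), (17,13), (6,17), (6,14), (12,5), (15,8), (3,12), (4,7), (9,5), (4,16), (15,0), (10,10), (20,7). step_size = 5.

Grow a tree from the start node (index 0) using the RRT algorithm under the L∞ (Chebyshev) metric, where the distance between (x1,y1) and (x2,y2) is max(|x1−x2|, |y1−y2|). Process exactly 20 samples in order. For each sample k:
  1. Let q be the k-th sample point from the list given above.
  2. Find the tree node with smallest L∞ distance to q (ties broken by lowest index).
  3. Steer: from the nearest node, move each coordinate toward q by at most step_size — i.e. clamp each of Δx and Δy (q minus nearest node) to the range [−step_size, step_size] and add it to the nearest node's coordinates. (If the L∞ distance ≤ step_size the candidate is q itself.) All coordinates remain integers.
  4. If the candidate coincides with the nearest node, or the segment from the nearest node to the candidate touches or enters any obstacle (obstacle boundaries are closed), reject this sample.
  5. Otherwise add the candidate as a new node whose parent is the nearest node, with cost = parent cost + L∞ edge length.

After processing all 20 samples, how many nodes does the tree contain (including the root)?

Node count: 14

1. q=(18,3) nearest=0 d=16 new=(7,3) → blocked by [0,4]×[1,3], reject
2. q=(2,16) nearest=0 d=16 new=(2,5) → blocked by [0,4]×[1,3], reject
3. q=(1,3) nearest=0 d=3 new=(1,3) → blocked by [0,4]×[1,3], reject
4. q=(15,14) nearest=0 d=14 new=(7,5) → blocked by [0,4]×[1,3], reject
5. q=(7,10) nearest=0 d=10 new=(7,5) → blocked by [0,4]×[1,3], reject
6. q=(21,2) nearest=0 d=19 new=(7,2) → add node 1 parent=0 cost=5
7. q=(16,4) nearest=1 d=9 new=(12,4) → add node 2 parent=1 cost=10
8. q=(16,16) nearest=2 d=12 new=(16,9) → add node 3 parent=2 cost=15
9. q=(17,13) nearest=3 d=4 new=(17,13) → add node 4 parent=3 cost=19
10. q=(6,17) nearest=3 d=10 new=(11,14) → blocked by [7,12]×[11,15], reject
11. q=(6,14) nearest=2 d=10 new=(7,9) → add node 5 parent=2 cost=15
12. q=(12,5) nearest=2 d=1 new=(12,5) → add node 6 parent=2 cost=11
13. q=(15,8) nearest=3 d=1 new=(15,8) → add node 7 parent=3 cost=16
14. q=(3,12) nearest=5 d=4 new=(3,12) → add node 8 parent=5 cost=19
15. q=(4,7) nearest=5 d=3 new=(4,7) → blocked by [3,6]×[5,8], reject
16. q=(9,5) nearest=1 d=3 new=(9,5) → add node 9 parent=1 cost=8
17. q=(4,16) nearest=8 d=4 new=(4,16) → add node 10 parent=8 cost=23
18. q=(15,0) nearest=2 d=4 new=(15,0) → add node 11 parent=2 cost=14
19. q=(10,10) nearest=5 d=3 new=(10,10) → add node 12 parent=5 cost=18
20. q=(20,7) nearest=3 d=4 new=(20,7) → add node 13 parent=3 cost=19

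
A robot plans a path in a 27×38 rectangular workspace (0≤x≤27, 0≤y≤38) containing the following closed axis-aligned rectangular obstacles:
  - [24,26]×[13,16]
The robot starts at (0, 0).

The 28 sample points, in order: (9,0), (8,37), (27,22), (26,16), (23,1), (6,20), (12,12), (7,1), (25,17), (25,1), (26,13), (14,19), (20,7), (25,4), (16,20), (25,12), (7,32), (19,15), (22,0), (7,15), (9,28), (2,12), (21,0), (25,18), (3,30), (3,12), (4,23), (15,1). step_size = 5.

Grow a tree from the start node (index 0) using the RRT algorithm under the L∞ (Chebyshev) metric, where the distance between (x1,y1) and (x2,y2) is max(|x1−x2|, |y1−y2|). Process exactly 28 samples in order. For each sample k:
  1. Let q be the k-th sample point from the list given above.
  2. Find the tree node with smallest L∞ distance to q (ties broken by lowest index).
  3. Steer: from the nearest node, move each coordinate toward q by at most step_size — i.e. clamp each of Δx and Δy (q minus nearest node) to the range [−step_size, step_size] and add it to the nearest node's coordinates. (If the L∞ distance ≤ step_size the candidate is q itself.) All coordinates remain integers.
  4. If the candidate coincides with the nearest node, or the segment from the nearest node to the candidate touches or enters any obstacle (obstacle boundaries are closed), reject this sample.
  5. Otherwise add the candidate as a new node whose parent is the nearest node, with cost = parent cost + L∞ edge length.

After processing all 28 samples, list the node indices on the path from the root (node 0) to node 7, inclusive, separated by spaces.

Path: 0 1 3 4 7

1. q=(9,0) nearest=0 d=9 new=(5,0) → add node 1 parent=0 cost=5
2. q=(8,37) nearest=0 d=37 new=(5,5) → add node 2 parent=0 cost=5
3. q=(27,22) nearest=1 d=22 new=(10,5) → add node 3 parent=1 cost=10
4. q=(26,16) nearest=3 d=16 new=(15,10) → add node 4 parent=3 cost=15
5. q=(23,1) nearest=4 d=9 new=(20,5) → add node 5 parent=4 cost=20
6. q=(6,20) nearest=4 d=10 new=(10,15) → add node 6 parent=4 cost=20
7. q=(12,12) nearest=4 d=3 new=(12,12) → add node 7 parent=4 cost=18
8. q=(7,1) nearest=1 d=2 new=(7,1) → add node 8 parent=1 cost=7
9. q=(25,17) nearest=4 d=10 new=(20,15) → add node 9 parent=4 cost=20
10. q=(25,1) nearest=5 d=5 new=(25,1) → add node 10 parent=5 cost=25
11. q=(26,13) nearest=9 d=6 new=(25,13) → blocked by [24,26]×[13,16], reject
12. q=(14,19) nearest=6 d=4 new=(14,19) → add node 11 parent=6 cost=24
13. q=(20,7) nearest=5 d=2 new=(20,7) → add node 12 parent=5 cost=22
14. q=(25,4) nearest=10 d=3 new=(25,4) → add node 13 parent=10 cost=28
15. q=(16,20) nearest=11 d=2 new=(16,20) → add node 14 parent=11 cost=26
16. q=(25,12) nearest=9 d=5 new=(25,12) → add node 15 parent=9 cost=25
17. q=(7,32) nearest=14 d=12 new=(11,25) → add node 16 parent=14 cost=31
18. q=(19,15) nearest=9 d=1 new=(19,15) → add node 17 parent=9 cost=21
19. q=(22,0) nearest=10 d=3 new=(22,0) → add node 18 parent=10 cost=28
20. q=(7,15) nearest=6 d=3 new=(7,15) → add node 19 parent=6 cost=23
21. q=(9,28) nearest=16 d=3 new=(9,28) → add node 20 parent=16 cost=34
22. q=(2,12) nearest=19 d=5 new=(2,12) → add node 21 parent=19 cost=28
23. q=(21,0) nearest=18 d=1 new=(21,0) → add node 22 parent=18 cost=29
24. q=(25,18) nearest=9 d=5 new=(25,18) → add node 23 parent=9 cost=25
25. q=(3,30) nearest=20 d=6 new=(4,30) → add node 24 parent=20 cost=39
26. q=(3,12) nearest=21 d=1 new=(3,12) → add node 25 parent=21 cost=29
27. q=(4,23) nearest=20 d=5 new=(4,23) → add node 26 parent=20 cost=39
28. q=(15,1) nearest=3 d=5 new=(15,1) → add node 27 parent=3 cost=15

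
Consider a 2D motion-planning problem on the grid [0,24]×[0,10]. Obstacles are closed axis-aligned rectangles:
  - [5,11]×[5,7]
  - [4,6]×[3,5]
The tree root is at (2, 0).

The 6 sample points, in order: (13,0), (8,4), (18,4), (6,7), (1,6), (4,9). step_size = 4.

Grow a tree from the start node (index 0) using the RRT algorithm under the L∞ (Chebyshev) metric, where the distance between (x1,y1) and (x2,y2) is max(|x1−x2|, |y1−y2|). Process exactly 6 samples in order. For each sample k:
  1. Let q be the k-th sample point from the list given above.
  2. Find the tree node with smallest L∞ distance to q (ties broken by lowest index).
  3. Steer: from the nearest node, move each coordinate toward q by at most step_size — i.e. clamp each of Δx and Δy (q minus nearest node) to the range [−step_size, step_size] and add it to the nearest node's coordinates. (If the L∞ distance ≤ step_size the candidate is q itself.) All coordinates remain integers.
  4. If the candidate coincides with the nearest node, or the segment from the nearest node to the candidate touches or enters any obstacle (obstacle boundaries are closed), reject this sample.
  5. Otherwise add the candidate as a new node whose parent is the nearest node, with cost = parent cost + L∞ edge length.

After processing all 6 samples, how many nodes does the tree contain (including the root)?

Node count: 5

1. q=(13,0) nearest=0 d=11 new=(6,0) → add node 1 parent=0 cost=4
2. q=(8,4) nearest=1 d=4 new=(8,4) → add node 2 parent=1 cost=8
3. q=(18,4) nearest=2 d=10 new=(12,4) → add node 3 parent=2 cost=12
4. q=(6,7) nearest=2 d=3 new=(6,7) → blocked by [5,11]×[5,7], reject
5. q=(1,6) nearest=0 d=6 new=(1,4) → add node 4 parent=0 cost=4
6. q=(4,9) nearest=2 d=5 new=(4,8) → blocked by [5,11]×[5,7], reject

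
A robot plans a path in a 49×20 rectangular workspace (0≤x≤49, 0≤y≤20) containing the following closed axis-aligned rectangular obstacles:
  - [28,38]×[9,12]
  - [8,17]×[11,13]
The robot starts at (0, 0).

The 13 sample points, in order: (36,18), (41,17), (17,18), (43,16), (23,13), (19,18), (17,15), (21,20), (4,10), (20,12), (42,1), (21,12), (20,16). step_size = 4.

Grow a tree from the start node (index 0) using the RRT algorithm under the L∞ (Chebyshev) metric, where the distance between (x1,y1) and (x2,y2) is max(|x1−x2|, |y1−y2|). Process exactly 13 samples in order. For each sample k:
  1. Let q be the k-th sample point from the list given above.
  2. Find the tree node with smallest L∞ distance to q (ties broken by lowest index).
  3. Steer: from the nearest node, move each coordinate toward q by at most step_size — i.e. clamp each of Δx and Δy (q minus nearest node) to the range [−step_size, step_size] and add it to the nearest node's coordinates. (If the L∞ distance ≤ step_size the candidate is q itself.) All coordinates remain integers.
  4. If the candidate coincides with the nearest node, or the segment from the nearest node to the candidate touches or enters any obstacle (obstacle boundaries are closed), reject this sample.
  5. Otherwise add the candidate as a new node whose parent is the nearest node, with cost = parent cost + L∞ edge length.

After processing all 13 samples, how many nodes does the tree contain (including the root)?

Node count: 7

1. q=(36,18) nearest=0 d=36 new=(4,4) → add node 1 parent=0 cost=4
2. q=(41,17) nearest=1 d=37 new=(8,8) → add node 2 parent=1 cost=8
3. q=(17,18) nearest=2 d=10 new=(12,12) → blocked by [8,17]×[11,13], reject
4. q=(43,16) nearest=2 d=35 new=(12,12) → blocked by [8,17]×[11,13], reject
5. q=(23,13) nearest=2 d=15 new=(12,12) → blocked by [8,17]×[11,13], reject
6. q=(19,18) nearest=2 d=11 new=(12,12) → blocked by [8,17]×[11,13], reject
7. q=(17,15) nearest=2 d=9 new=(12,12) → blocked by [8,17]×[11,13], reject
8. q=(21,20) nearest=2 d=13 new=(12,12) → blocked by [8,17]×[11,13], reject
9. q=(4,10) nearest=2 d=4 new=(4,10) → add node 3 parent=2 cost=12
10. q=(20,12) nearest=2 d=12 new=(12,12) → blocked by [8,17]×[11,13], reject
11. q=(42,1) nearest=2 d=34 new=(12,4) → add node 4 parent=2 cost=12
12. q=(21,12) nearest=4 d=9 new=(16,8) → add node 5 parent=4 cost=16
13. q=(20,16) nearest=5 d=8 new=(20,12) → add node 6 parent=5 cost=20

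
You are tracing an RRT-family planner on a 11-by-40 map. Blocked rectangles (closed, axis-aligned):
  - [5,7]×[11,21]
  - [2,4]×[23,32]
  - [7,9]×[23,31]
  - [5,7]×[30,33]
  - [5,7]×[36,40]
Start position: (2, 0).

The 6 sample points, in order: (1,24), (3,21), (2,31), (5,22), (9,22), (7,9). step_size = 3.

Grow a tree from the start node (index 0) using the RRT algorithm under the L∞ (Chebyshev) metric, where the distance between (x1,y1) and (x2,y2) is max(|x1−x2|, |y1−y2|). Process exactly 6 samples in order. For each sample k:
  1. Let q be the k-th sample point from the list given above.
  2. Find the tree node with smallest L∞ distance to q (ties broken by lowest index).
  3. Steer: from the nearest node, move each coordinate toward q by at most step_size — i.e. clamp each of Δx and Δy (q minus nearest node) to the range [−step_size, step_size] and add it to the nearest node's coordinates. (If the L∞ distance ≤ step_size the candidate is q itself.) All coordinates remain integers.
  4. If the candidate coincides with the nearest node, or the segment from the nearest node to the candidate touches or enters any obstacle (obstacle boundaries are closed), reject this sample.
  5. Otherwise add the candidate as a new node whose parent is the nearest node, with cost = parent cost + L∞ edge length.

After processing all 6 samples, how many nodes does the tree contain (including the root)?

1. q=(1,24) nearest=0 d=24 new=(1,3) → add node 1 parent=0 cost=3
2. q=(3,21) nearest=1 d=18 new=(3,6) → add node 2 parent=1 cost=6
3. q=(2,31) nearest=2 d=25 new=(2,9) → add node 3 parent=2 cost=9
4. q=(5,22) nearest=3 d=13 new=(5,12) → blocked by [5,7]×[11,21], reject
5. q=(9,22) nearest=3 d=13 new=(5,12) → blocked by [5,7]×[11,21], reject
6. q=(7,9) nearest=2 d=4 new=(6,9) → add node 4 parent=2 cost=9

Node count: 5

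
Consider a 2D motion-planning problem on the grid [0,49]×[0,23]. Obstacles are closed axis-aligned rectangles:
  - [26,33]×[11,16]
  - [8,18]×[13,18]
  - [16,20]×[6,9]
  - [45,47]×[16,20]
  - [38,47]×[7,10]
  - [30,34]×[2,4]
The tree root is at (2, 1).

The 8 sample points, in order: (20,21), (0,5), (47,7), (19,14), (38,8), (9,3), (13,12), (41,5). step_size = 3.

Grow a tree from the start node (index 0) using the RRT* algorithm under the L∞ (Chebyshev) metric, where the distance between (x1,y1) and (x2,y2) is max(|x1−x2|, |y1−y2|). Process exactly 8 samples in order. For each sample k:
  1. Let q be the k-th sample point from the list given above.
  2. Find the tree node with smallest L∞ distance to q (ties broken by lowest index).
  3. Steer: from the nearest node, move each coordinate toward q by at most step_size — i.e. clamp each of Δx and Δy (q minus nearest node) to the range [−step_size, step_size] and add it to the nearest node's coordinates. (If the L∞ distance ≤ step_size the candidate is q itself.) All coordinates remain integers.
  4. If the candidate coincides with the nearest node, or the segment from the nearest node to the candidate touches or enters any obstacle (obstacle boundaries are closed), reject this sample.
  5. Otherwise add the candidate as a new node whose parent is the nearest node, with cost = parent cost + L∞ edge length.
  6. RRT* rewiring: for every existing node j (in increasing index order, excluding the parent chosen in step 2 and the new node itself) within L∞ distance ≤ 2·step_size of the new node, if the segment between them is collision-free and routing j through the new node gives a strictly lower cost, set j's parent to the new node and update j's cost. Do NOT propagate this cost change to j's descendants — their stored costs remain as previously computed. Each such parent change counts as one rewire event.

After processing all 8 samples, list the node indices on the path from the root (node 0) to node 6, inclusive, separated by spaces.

Path: 0 1 6

1. q=(20,21) nearest=0 d=20 new=(5,4) → add node 1 parent=0 cost=3
2. q=(0,5) nearest=0 d=4 new=(0,4) → add node 2 parent=0 cost=3
3. q=(47,7) nearest=1 d=42 new=(8,7) → add node 3 parent=1 cost=6
4. q=(19,14) nearest=3 d=11 new=(11,10) → add node 4 parent=3 cost=9
5. q=(38,8) nearest=4 d=27 new=(14,8) → add node 5 parent=4 cost=12
6. q=(9,3) nearest=1 d=4 new=(8,3) → add node 6 parent=1 cost=6
7. q=(13,12) nearest=4 d=2 new=(13,12) → add node 7 parent=4 cost=11
8. q=(41,5) nearest=5 d=27 new=(17,5) → blocked by [16,20]×[6,9], reject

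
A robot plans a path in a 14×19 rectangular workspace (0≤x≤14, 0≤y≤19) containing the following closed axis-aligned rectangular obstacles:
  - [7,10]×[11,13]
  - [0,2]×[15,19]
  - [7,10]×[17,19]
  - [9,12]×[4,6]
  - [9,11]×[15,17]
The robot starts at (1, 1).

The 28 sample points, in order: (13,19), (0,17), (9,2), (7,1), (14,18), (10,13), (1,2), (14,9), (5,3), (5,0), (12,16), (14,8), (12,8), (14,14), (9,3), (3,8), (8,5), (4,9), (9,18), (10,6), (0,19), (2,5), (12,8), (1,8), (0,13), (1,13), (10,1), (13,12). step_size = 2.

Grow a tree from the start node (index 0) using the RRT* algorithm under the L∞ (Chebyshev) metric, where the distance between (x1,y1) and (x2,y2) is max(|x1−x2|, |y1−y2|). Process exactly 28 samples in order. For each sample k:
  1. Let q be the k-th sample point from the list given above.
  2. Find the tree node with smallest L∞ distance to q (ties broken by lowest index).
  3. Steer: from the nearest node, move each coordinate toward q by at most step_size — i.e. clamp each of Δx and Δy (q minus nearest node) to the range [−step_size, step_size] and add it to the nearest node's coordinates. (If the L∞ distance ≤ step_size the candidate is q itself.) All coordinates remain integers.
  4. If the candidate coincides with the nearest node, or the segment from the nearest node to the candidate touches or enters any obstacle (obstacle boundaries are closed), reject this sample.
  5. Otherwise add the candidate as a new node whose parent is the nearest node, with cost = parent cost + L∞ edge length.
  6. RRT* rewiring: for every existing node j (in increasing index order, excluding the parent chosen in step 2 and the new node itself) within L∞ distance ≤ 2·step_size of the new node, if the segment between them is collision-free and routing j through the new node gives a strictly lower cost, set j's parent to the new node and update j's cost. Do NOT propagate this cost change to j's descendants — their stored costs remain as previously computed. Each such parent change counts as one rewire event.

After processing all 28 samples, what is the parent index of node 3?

Parent of node 3: 1

1. q=(13,19) nearest=0 d=18 new=(3,3) → add node 1 parent=0 cost=2
2. q=(0,17) nearest=1 d=14 new=(1,5) → add node 2 parent=1 cost=4
3. q=(9,2) nearest=1 d=6 new=(5,2) → add node 3 parent=1 cost=4
4. q=(7,1) nearest=3 d=2 new=(7,1) → add node 4 parent=3 cost=6
5. q=(14,18) nearest=2 d=13 new=(3,7) → add node 5 parent=2 cost=6
6. q=(10,13) nearest=5 d=7 new=(5,9) → add node 6 parent=5 cost=8
7. q=(1,2) nearest=0 d=1 new=(1,2) → add node 7 parent=0 cost=1
8. q=(14,9) nearest=4 d=8 new=(9,3) → add node 8 parent=4 cost=8
9. q=(5,3) nearest=3 d=1 new=(5,3) → add node 9 parent=3 cost=5
10. q=(5,0) nearest=3 d=2 new=(5,0) → add node 10 parent=3 cost=6
11. q=(12,16) nearest=6 d=7 new=(7,11) → blocked by [7,10]×[11,13], reject
12. q=(14,8) nearest=8 d=5 new=(11,5) → blocked by [9,12]×[4,6], reject
13. q=(12,8) nearest=8 d=5 new=(11,5) → blocked by [9,12]×[4,6], reject
14. q=(14,14) nearest=6 d=9 new=(7,11) → blocked by [7,10]×[11,13], reject
15. q=(9,3) nearest=8 d=0 → coincident, reject
16. q=(3,8) nearest=5 d=1 new=(3,8) → add node 11 parent=5 cost=7
17. q=(8,5) nearest=8 d=2 new=(8,5) → add node 12 parent=8 cost=10
18. q=(4,9) nearest=6 d=1 new=(4,9) → add node 13 parent=6 cost=9
19. q=(9,18) nearest=6 d=9 new=(7,11) → blocked by [7,10]×[11,13], reject
20. q=(10,6) nearest=12 d=2 new=(10,6) → blocked by [9,12]×[4,6], reject
21. q=(0,19) nearest=6 d=10 new=(3,11) → add node 14 parent=6 cost=10
22. q=(2,5) nearest=2 d=1 new=(2,5) → add node 15 parent=2 cost=5
23. q=(12,8) nearest=12 d=4 new=(10,7) → blocked by [9,12]×[4,6], reject
24. q=(1,8) nearest=5 d=2 new=(1,8) → add node 16 parent=5 cost=8
25. q=(0,13) nearest=14 d=3 new=(1,13) → add node 17 parent=14 cost=12
26. q=(1,13) nearest=17 d=0 → coincident, reject
27. q=(10,1) nearest=8 d=2 new=(10,1) → add node 18 parent=8 cost=10
28. q=(13,12) nearest=12 d=7 new=(10,7) → blocked by [9,12]×[4,6], reject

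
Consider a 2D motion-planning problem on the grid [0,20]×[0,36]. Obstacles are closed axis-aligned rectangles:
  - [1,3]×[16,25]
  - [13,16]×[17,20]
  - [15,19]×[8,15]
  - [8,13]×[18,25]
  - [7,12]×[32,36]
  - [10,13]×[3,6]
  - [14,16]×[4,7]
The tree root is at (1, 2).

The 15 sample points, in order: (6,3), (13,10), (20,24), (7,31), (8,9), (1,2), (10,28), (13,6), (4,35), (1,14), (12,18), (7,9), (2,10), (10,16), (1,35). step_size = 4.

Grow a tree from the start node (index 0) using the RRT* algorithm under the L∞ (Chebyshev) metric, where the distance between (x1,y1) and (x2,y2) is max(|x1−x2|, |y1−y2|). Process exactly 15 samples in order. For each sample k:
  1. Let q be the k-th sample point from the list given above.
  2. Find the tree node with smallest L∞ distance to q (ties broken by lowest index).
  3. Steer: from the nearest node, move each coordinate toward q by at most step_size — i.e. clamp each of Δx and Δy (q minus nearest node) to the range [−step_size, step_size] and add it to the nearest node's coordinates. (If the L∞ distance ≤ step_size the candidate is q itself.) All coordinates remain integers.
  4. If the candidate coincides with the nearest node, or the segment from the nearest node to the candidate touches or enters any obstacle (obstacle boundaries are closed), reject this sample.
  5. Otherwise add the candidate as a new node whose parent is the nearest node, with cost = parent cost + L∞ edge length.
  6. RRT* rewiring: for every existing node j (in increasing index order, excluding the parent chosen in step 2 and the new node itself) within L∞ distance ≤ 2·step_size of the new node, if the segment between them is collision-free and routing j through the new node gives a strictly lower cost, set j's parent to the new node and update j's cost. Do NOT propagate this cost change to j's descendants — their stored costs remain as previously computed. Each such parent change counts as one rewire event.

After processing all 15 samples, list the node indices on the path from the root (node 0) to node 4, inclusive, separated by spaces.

Path: 0 1 2 3 4

1. q=(6,3) nearest=0 d=5 new=(5,3) → add node 1 parent=0 cost=4
2. q=(13,10) nearest=1 d=8 new=(9,7) → add node 2 parent=1 cost=8
3. q=(20,24) nearest=2 d=17 new=(13,11) → add node 3 parent=2 cost=12
4. q=(7,31) nearest=3 d=20 new=(9,15) → add node 4 parent=3 cost=16
5. q=(8,9) nearest=2 d=2 new=(8,9) → add node 5 parent=2 cost=10
6. q=(1,2) nearest=0 d=0 → coincident, reject
7. q=(10,28) nearest=4 d=13 new=(10,19) → blocked by [8,13]×[18,25], reject
8. q=(13,6) nearest=2 d=4 new=(13,6) → blocked by [10,13]×[3,6], reject
9. q=(4,35) nearest=4 d=20 new=(5,19) → add node 6 parent=4 cost=20
10. q=(1,14) nearest=6 d=5 new=(1,15) → blocked by [1,3]×[16,25], reject
11. q=(12,18) nearest=4 d=3 new=(12,18) → blocked by [8,13]×[18,25], reject
12. q=(7,9) nearest=5 d=1 new=(7,9) → add node 7 parent=5 cost=11
13. q=(2,10) nearest=7 d=5 new=(3,10) → add node 8 parent=7 cost=15
14. q=(10,16) nearest=4 d=1 new=(10,16) → add node 9 parent=4 cost=17
15. q=(1,35) nearest=6 d=16 new=(1,23) → blocked by [1,3]×[16,25], reject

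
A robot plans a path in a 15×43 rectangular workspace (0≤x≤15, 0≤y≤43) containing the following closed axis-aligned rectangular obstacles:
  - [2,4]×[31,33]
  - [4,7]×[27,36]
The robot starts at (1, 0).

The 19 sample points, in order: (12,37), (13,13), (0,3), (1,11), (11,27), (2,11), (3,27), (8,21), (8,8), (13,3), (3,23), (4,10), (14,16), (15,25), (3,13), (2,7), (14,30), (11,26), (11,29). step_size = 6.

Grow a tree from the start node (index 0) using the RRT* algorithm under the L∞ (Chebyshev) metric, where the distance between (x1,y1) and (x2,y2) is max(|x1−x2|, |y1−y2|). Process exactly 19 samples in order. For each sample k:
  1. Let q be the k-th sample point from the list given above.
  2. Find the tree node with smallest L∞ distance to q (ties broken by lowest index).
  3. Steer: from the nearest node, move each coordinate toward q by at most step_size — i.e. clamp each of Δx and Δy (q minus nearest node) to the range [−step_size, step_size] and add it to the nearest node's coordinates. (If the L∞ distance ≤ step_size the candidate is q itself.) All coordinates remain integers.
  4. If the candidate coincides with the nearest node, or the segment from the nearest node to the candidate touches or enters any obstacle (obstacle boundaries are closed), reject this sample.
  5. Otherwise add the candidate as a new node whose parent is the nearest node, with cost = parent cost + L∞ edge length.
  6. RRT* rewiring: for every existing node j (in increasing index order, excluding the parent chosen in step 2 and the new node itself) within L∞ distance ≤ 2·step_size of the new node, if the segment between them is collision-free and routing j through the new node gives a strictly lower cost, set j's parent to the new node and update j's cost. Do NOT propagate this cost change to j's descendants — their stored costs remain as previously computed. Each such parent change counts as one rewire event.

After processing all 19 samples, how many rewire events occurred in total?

1. q=(12,37) nearest=0 d=37 new=(7,6) → add node 1 parent=0 cost=6
2. q=(13,13) nearest=1 d=7 new=(13,12) → add node 2 parent=1 cost=12
3. q=(0,3) nearest=0 d=3 new=(0,3) → add node 3 parent=0 cost=3
4. q=(1,11) nearest=1 d=6 new=(1,11) → add node 4 parent=1 cost=12
5. q=(11,27) nearest=2 d=15 new=(11,18) → add node 5 parent=2 cost=18
6. q=(2,11) nearest=4 d=1 new=(2,11) → add node 6 parent=4 cost=13
7. q=(3,27) nearest=5 d=9 new=(5,24) → add node 7 parent=5 cost=24
8. q=(8,21) nearest=5 d=3 new=(8,21) → add node 8 parent=5 cost=21
9. q=(8,8) nearest=1 d=2 new=(8,8) → add node 9 parent=1 cost=8
10. q=(13,3) nearest=9 d=5 new=(13,3) → add node 10 parent=9 cost=13
11. q=(3,23) nearest=7 d=2 new=(3,23) → add node 11 parent=7 cost=26
12. q=(4,10) nearest=6 d=2 new=(4,10) → add node 12 parent=6 cost=15
13. q=(14,16) nearest=5 d=3 new=(14,16) → add node 13 parent=5 cost=21
14. q=(15,25) nearest=5 d=7 new=(15,24) → add node 14 parent=5 cost=24
15. q=(3,13) nearest=4 d=2 new=(3,13) → add node 15 parent=4 cost=14; rewire 11→15 (24<26)
16. q=(2,7) nearest=12 d=3 new=(2,7) → add node 16 parent=12 cost=18
17. q=(14,30) nearest=14 d=6 new=(14,30) → add node 17 parent=14 cost=30
18. q=(11,26) nearest=14 d=4 new=(11,26) → add node 18 parent=14 cost=28
19. q=(11,29) nearest=17 d=3 new=(11,29) → add node 19 parent=17 cost=33

Rewire events: 1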